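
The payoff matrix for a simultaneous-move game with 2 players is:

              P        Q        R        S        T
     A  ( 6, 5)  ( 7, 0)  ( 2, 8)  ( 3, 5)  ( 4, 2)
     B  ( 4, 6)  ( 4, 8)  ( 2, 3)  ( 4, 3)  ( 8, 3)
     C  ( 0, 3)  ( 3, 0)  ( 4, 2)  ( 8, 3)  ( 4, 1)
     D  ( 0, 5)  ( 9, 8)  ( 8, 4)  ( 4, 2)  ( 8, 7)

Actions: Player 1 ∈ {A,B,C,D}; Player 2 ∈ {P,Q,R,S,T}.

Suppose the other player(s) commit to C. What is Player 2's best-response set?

BR_2 = {P,S}

u_2(P vs C) = 3
u_2(Q vs C) = 0
u_2(R vs C) = 2
u_2(S vs C) = 3
u_2(T vs C) = 1
max payoff 3 at {P,S}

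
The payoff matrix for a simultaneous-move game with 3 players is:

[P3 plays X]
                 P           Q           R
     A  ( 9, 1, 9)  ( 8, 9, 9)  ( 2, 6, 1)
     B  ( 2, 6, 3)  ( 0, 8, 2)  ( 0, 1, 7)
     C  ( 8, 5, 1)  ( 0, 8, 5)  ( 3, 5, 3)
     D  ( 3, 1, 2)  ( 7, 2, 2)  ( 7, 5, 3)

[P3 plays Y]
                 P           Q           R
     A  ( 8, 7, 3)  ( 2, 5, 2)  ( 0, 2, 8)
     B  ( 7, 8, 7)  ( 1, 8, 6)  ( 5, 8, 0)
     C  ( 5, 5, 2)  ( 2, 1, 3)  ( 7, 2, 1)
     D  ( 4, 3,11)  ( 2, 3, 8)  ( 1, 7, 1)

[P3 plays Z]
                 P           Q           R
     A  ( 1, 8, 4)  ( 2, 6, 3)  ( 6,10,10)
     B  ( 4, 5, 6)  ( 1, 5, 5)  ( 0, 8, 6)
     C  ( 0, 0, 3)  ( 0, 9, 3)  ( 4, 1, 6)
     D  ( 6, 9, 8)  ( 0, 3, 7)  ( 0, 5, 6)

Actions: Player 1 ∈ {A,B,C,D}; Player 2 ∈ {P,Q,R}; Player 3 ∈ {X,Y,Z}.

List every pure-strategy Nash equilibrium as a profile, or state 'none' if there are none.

(A,P,X): not NE [P2→Q gives 9>1]
(A,P,Y): not NE [P3→X gives 9>3]
(A,P,Z): not NE [P1→D gives 6>1; P2→R gives 10>8; P3→X gives 9>4]
(A,Q,X): NE
(A,Q,Y): not NE [P2→P gives 7>5; P3→X gives 9>2]
(A,Q,Z): not NE [P2→R gives 10>6; P3→X gives 9>3]
(A,R,X): not NE [P1→D gives 7>2; P2→Q gives 9>6; P3→Z gives 10>1]
(A,R,Y): not NE [P1→C gives 7>0; P2→P gives 7>2; P3→Z gives 10>8]
(A,R,Z): NE
(B,P,X): not NE [P1→A gives 9>2; P2→Q gives 8>6; P3→Y gives 7>3]
(B,P,Y): not NE [P1→A gives 8>7]
(B,P,Z): not NE [P1→D gives 6>4; P2→R gives 8>5; P3→Y gives 7>6]
(B,Q,X): not NE [P1→A gives 8>0; P3→Y gives 6>2]
(B,Q,Y): not NE [P1→D gives 2>1]
(B,Q,Z): not NE [P1→A gives 2>1; P2→R gives 8>5; P3→Y gives 6>5]
(B,R,X): not NE [P1→D gives 7>0; P2→Q gives 8>1]
(B,R,Y): not NE [P1→C gives 7>5; P3→X gives 7>0]
(B,R,Z): not NE [P1→A gives 6>0; P3→X gives 7>6]
(C,P,X): not NE [P1→A gives 9>8; P2→Q gives 8>5; P3→Z gives 3>1]
(C,P,Y): not NE [P1→A gives 8>5; P3→Z gives 3>2]
(C,P,Z): not NE [P1→D gives 6>0; P2→Q gives 9>0]
(C,Q,X): not NE [P1→A gives 8>0]
(C,Q,Y): not NE [P2→P gives 5>1; P3→X gives 5>3]
(C,Q,Z): not NE [P1→A gives 2>0; P3→X gives 5>3]
(C,R,X): not NE [P1→D gives 7>3; P2→Q gives 8>5; P3→Z gives 6>3]
(C,R,Y): not NE [P2→P gives 5>2; P3→Z gives 6>1]
(C,R,Z): not NE [P1→A gives 6>4; P2→Q gives 9>1]
(D,P,X): not NE [P1→A gives 9>3; P2→R gives 5>1; P3→Y gives 11>2]
(D,P,Y): not NE [P1→A gives 8>4; P2→R gives 7>3]
(D,P,Z): not NE [P3→Y gives 11>8]
(D,Q,X): not NE [P1→A gives 8>7; P2→R gives 5>2; P3→Y gives 8>2]
(D,Q,Y): not NE [P2→R gives 7>3]
(D,Q,Z): not NE [P1→A gives 2>0; P2→P gives 9>3; P3→Y gives 8>7]
(D,R,X): not NE [P3→Z gives 6>3]
(D,R,Y): not NE [P1→C gives 7>1; P3→Z gives 6>1]
(D,R,Z): not NE [P1→A gives 6>0; P2→P gives 9>5]

Nash profiles: (A,Q,X), (A,R,Z)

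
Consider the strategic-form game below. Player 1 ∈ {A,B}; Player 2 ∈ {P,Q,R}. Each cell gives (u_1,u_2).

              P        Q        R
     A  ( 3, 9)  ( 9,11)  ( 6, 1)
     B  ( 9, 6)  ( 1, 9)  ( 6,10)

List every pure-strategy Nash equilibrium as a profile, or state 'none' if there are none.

(A,P): not NE [P1→B gives 9>3; P2→Q gives 11>9]
(A,Q): NE
(A,R): not NE [P2→Q gives 11>1]
(B,P): not NE [P2→R gives 10>6]
(B,Q): not NE [P1→A gives 9>1; P2→R gives 10>9]
(B,R): NE

Nash profiles: (A,Q), (B,R)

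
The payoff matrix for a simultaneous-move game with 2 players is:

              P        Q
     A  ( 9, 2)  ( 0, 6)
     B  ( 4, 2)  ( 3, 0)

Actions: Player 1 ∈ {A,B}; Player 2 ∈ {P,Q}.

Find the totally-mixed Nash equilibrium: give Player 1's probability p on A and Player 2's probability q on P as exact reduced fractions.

P1 indiff ⇒ q·9+(1-q)·0 = q·4+(1-q)·3 ⇒ q(5) = (1-q)(3) ⇒ q = 3/8
P2 indiff ⇒ p·2+(1-p)·2 = p·6+(1-p)·0 ⇒ p(-4) = (1-p)(-2) ⇒ p = 1/3

p=1/3, q=3/8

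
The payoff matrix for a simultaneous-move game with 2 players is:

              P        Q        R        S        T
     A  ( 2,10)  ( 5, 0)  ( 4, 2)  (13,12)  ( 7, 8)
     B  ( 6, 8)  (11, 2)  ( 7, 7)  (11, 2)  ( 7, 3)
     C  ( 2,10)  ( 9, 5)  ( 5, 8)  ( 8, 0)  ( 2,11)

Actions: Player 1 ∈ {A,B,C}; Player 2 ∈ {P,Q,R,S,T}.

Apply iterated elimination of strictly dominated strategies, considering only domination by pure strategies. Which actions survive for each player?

P1 drop C (B beats it: P:6>2 Q:11>9 R:7>5 S:11>8 T:7>2)
P2 drop Q (P beats it: A:10>0 B:8>2)
P2 drop R (P beats it: A:10>2 B:8>7)
P2 drop T (P beats it: A:10>8 B:8>3)
P1→{A,B} P2→{P,S}

Survivors P1:{A,B} P2:{P,S}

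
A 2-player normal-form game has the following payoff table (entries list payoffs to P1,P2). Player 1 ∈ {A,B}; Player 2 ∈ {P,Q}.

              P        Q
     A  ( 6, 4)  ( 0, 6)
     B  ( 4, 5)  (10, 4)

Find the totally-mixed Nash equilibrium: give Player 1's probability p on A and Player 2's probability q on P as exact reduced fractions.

P1 indiff ⇒ q·6+(1-q)·0 = q·4+(1-q)·10 ⇒ q(2) = (1-q)(10) ⇒ q = 5/6
P2 indiff ⇒ p·4+(1-p)·5 = p·6+(1-p)·4 ⇒ p(-2) = (1-p)(-1) ⇒ p = 1/3

p=1/3, q=5/6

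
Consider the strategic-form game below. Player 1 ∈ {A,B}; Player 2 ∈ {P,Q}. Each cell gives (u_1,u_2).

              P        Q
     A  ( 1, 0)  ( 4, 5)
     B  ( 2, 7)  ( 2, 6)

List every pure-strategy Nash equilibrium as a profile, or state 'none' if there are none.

PSNE = {(A,Q), (B,P)}

(A,P): not NE [P1→B gives 2>1; P2→Q gives 5>0]
(A,Q): NE
(B,P): NE
(B,Q): not NE [P1→A gives 4>2; P2→P gives 7>6]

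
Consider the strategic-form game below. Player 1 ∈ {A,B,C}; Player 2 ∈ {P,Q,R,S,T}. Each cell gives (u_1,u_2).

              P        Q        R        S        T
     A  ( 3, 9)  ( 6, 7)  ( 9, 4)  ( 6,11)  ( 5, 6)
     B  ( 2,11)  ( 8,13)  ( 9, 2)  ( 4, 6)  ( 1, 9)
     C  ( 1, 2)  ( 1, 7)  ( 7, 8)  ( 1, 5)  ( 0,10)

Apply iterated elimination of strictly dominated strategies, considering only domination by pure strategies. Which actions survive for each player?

P1 drop C (A beats it: P:3>1 Q:6>1 R:9>7 S:6>1 T:5>0)
P2 drop R (P beats it: A:9>4 B:11>2)
P2 drop T (P beats it: A:9>6 B:11>9)
P1→{A,B} P2→{P,Q,S}

IESDS → P1:{A,B} P2:{P,Q,S}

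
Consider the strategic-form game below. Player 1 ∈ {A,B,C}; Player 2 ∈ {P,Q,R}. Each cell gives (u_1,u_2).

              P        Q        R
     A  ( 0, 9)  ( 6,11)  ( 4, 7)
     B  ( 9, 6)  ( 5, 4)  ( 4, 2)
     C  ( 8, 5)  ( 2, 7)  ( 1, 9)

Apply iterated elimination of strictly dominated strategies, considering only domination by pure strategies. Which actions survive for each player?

P1 drop C (B beats it: P:9>8 Q:5>2 R:4>1)
P2 drop R (P beats it: A:9>7 B:6>2)
P1→{A,B} P2→{P,Q}

Survivors P1:{A,B} P2:{P,Q}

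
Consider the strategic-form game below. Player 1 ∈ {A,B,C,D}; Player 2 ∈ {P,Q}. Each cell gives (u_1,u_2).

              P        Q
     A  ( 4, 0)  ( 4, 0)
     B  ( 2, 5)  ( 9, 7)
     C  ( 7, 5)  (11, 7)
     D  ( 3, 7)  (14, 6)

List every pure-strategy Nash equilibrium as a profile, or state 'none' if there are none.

(A,P): not NE [P1→C gives 7>4]
(A,Q): not NE [P1→D gives 14>4]
(B,P): not NE [P1→C gives 7>2; P2→Q gives 7>5]
(B,Q): not NE [P1→D gives 14>9]
(C,P): not NE [P2→Q gives 7>5]
(C,Q): not NE [P1→D gives 14>11]
(D,P): not NE [P1→C gives 7>3]
(D,Q): not NE [P2→P gives 7>6]

Equilibria: none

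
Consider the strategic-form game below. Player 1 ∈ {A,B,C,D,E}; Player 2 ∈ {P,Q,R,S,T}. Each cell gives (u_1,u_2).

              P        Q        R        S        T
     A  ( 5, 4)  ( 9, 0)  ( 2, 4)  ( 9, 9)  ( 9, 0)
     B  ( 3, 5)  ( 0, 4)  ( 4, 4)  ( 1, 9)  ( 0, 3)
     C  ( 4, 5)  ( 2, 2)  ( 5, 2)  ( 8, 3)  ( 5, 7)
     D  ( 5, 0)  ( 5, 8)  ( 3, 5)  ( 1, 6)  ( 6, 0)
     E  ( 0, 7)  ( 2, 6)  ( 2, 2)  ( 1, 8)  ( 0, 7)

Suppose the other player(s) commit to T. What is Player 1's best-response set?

BR_1 = {A}

u_1(A vs T) = 9
u_1(B vs T) = 0
u_1(C vs T) = 5
u_1(D vs T) = 6
u_1(E vs T) = 0
max payoff 9 at {A}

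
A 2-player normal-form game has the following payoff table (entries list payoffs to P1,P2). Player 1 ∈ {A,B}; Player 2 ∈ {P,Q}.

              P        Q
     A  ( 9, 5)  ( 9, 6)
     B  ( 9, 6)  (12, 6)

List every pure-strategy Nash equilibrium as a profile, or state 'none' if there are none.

(A,P): not NE [P2→Q gives 6>5]
(A,Q): not NE [P1→B gives 12>9]
(B,P): NE
(B,Q): NE

Nash profiles: (B,P), (B,Q)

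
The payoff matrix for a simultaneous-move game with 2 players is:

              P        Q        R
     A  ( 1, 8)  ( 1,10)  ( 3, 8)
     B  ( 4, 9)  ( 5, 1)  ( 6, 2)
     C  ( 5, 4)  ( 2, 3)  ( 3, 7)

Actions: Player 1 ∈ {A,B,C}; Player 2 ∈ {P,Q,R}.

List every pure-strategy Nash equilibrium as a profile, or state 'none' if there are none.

PSNE: ∅

(A,P): not NE [P1→C gives 5>1; P2→Q gives 10>8]
(A,Q): not NE [P1→B gives 5>1]
(A,R): not NE [P1→B gives 6>3; P2→Q gives 10>8]
(B,P): not NE [P1→C gives 5>4]
(B,Q): not NE [P2→P gives 9>1]
(B,R): not NE [P2→P gives 9>2]
(C,P): not NE [P2→R gives 7>4]
(C,Q): not NE [P1→B gives 5>2; P2→R gives 7>3]
(C,R): not NE [P1→B gives 6>3]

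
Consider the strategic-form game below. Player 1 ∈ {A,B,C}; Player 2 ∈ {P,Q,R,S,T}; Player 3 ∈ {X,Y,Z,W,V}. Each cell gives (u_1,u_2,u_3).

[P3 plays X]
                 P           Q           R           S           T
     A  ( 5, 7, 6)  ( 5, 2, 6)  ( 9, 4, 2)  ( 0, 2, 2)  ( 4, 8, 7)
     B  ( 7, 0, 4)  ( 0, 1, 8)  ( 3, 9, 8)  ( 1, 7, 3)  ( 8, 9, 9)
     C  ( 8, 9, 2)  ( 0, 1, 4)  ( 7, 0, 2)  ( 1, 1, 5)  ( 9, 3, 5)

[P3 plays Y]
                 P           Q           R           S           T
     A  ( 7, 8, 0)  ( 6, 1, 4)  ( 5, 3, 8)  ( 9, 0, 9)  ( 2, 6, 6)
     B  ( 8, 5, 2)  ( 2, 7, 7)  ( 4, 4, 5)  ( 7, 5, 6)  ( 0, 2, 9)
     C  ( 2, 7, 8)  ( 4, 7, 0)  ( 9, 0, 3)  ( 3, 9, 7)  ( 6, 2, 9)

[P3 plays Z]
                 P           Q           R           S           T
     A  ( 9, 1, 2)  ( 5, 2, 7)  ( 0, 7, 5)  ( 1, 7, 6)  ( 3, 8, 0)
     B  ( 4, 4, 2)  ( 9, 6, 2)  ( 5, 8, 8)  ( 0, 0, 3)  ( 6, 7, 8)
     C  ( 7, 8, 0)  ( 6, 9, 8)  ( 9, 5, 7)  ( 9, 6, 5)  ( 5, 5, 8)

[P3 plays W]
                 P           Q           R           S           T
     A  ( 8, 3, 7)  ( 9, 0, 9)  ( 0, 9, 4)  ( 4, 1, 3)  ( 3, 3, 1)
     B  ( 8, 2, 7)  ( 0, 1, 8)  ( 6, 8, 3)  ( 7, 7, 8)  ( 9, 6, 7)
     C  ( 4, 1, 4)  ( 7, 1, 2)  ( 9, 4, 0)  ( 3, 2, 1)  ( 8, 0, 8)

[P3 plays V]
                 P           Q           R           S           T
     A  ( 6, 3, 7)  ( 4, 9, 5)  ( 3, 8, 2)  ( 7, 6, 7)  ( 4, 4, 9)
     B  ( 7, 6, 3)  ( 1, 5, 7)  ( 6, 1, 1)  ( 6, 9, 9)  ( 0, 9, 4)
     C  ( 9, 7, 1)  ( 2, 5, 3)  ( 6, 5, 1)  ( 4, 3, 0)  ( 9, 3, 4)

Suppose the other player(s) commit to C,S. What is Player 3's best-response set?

u_3(X vs C,S) = 5
u_3(Y vs C,S) = 7
u_3(Z vs C,S) = 5
u_3(W vs C,S) = 1
u_3(V vs C,S) = 0
max payoff 7 at {Y}

BR_3 = {Y}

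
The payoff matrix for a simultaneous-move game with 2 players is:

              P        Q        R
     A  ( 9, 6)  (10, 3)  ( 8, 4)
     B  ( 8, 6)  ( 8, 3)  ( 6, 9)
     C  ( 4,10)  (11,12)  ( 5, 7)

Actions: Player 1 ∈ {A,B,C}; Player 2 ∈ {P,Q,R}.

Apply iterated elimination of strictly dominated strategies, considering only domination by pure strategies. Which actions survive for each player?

P1 drop B (A beats it: P:9>8 Q:10>8 R:8>6)
P2 drop R (P beats it: A:6>4 C:10>7)
P1→{A,C} P2→{P,Q}

IESDS → P1:{A,C} P2:{P,Q}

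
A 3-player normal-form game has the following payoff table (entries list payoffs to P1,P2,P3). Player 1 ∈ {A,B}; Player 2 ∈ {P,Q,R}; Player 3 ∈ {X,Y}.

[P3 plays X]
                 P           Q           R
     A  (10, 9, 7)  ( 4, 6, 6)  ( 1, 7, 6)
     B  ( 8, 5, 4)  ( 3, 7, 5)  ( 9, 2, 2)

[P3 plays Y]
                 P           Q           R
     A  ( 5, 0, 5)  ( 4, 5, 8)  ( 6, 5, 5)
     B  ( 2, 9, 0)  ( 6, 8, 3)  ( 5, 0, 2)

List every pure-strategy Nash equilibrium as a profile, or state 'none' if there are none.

PSNE = {(A,P,X)}

(A,P,X): NE
(A,P,Y): not NE [P2→R gives 5>0; P3→X gives 7>5]
(A,Q,X): not NE [P2→P gives 9>6; P3→Y gives 8>6]
(A,Q,Y): not NE [P1→B gives 6>4]
(A,R,X): not NE [P1→B gives 9>1; P2→P gives 9>7]
(A,R,Y): not NE [P3→X gives 6>5]
(B,P,X): not NE [P1→A gives 10>8; P2→Q gives 7>5]
(B,P,Y): not NE [P1→A gives 5>2; P3→X gives 4>0]
(B,Q,X): not NE [P1→A gives 4>3]
(B,Q,Y): not NE [P2→P gives 9>8; P3→X gives 5>3]
(B,R,X): not NE [P2→Q gives 7>2]
(B,R,Y): not NE [P1→A gives 6>5; P2→P gives 9>0]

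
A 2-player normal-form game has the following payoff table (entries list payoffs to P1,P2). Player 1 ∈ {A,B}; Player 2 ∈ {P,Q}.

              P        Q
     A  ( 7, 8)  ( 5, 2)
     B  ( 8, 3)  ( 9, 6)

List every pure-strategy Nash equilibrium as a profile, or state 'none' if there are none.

Nash profiles: (B,Q)

(A,P): not NE [P1→B gives 8>7]
(A,Q): not NE [P1→B gives 9>5; P2→P gives 8>2]
(B,P): not NE [P2→Q gives 6>3]
(B,Q): NE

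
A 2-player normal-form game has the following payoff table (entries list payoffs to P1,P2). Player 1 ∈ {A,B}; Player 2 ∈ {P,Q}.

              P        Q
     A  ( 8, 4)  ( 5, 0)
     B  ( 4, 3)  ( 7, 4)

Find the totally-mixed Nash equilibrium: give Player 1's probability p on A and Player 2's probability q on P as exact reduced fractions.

P1 indiff ⇒ q·8+(1-q)·5 = q·4+(1-q)·7 ⇒ q(4) = (1-q)(2) ⇒ q = 1/3
P2 indiff ⇒ p·4+(1-p)·3 = p·0+(1-p)·4 ⇒ p(4) = (1-p)(1) ⇒ p = 1/5

P1 mixes 1/5 on A; P2 mixes 1/3 on P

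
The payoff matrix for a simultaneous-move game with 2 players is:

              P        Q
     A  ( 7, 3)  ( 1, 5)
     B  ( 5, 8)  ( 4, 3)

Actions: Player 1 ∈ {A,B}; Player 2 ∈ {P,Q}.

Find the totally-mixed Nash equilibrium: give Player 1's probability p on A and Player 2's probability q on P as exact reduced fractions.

P1 indiff ⇒ q·7+(1-q)·1 = q·5+(1-q)·4 ⇒ q(2) = (1-q)(3) ⇒ q = 3/5
P2 indiff ⇒ p·3+(1-p)·8 = p·5+(1-p)·3 ⇒ p(-2) = (1-p)(-5) ⇒ p = 5/7

(p,q) = (5/7, 3/5)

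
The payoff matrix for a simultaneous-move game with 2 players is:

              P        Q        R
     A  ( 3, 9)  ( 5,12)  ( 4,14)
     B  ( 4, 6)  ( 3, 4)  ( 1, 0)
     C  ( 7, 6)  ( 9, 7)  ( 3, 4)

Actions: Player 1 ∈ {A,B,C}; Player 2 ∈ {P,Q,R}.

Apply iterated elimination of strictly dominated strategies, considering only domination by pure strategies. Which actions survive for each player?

IESDS → P1:{A,C} P2:{Q,R}

P1 drop B (C beats it: P:7>4 Q:9>3 R:3>1)
P2 drop P (Q beats it: A:12>9 C:7>6)
P1→{A,C} P2→{Q,R}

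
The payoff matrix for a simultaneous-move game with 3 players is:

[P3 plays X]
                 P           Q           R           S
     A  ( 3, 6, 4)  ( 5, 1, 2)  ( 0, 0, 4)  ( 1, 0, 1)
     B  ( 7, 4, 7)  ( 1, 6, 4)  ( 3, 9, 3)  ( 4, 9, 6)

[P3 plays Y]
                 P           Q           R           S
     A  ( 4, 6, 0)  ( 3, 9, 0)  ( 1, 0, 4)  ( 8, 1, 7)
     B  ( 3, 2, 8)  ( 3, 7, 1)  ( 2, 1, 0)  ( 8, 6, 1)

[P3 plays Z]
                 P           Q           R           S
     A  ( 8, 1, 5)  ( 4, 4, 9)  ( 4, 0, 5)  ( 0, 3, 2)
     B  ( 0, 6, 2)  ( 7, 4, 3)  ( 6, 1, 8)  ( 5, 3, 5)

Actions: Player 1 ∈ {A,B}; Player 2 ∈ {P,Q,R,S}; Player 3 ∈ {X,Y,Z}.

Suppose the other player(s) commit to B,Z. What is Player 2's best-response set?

u_2(P vs B,Z) = 6
u_2(Q vs B,Z) = 4
u_2(R vs B,Z) = 1
u_2(S vs B,Z) = 3
max payoff 6 at {P}

argmax u_2 = {P}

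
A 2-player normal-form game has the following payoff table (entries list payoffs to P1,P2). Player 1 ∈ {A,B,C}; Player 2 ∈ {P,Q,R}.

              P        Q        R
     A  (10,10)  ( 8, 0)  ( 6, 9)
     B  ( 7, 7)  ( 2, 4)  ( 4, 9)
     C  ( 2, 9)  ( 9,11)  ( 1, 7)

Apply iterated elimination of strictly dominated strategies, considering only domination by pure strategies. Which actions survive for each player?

Remaining: P1:{A,C} P2:{P,Q}

P1 drop B (A beats it: P:10>7 Q:8>2 R:6>4)
P2 drop R (P beats it: A:10>9 C:9>7)
P1→{A,C} P2→{P,Q}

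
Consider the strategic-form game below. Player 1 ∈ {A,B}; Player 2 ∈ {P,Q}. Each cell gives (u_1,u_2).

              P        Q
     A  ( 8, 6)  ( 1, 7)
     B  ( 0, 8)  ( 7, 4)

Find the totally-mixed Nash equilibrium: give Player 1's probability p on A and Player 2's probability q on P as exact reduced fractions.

P1 mixes 4/5 on A; P2 mixes 3/7 on P

P1 indiff ⇒ q·8+(1-q)·1 = q·0+(1-q)·7 ⇒ q(8) = (1-q)(6) ⇒ q = 3/7
P2 indiff ⇒ p·6+(1-p)·8 = p·7+(1-p)·4 ⇒ p(-1) = (1-p)(-4) ⇒ p = 4/5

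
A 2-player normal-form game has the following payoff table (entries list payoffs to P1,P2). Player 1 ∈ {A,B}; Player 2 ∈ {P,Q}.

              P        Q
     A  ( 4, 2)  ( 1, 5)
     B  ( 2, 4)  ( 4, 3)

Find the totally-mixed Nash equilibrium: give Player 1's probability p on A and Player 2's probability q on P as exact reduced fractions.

P1 indiff ⇒ q·4+(1-q)·1 = q·2+(1-q)·4 ⇒ q(2) = (1-q)(3) ⇒ q = 3/5
P2 indiff ⇒ p·2+(1-p)·4 = p·5+(1-p)·3 ⇒ p(-3) = (1-p)(-1) ⇒ p = 1/4

p=1/4, q=3/5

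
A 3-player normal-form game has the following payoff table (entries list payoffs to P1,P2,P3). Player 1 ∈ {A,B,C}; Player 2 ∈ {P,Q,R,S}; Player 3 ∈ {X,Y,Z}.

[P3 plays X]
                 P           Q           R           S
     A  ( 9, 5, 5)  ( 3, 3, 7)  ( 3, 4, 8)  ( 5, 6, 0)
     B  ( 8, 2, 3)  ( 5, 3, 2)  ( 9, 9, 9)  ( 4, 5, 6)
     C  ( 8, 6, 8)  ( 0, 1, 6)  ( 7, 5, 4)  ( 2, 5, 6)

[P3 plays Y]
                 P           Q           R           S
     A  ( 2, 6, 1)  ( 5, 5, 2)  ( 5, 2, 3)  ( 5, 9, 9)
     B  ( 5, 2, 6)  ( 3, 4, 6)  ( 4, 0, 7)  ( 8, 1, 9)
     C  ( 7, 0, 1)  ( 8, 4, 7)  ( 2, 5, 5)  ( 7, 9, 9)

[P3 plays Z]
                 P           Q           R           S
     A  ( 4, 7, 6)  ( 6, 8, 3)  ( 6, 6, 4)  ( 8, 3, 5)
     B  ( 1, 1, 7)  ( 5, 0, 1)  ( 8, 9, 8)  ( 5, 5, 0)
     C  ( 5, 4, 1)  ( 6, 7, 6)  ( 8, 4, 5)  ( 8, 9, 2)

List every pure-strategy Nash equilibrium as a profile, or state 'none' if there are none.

(A,P,X): not NE [P2→S gives 6>5; P3→Z gives 6>5]
(A,P,Y): not NE [P1→C gives 7>2; P2→S gives 9>6; P3→Z gives 6>1]
(A,P,Z): not NE [P1→C gives 5>4; P2→Q gives 8>7]
(A,Q,X): not NE [P1→B gives 5>3; P2→S gives 6>3]
(A,Q,Y): not NE [P1→C gives 8>5; P2→S gives 9>5; P3→X gives 7>2]
(A,Q,Z): not NE [P3→X gives 7>3]
(A,R,X): not NE [P1→B gives 9>3; P2→S gives 6>4]
(A,R,Y): not NE [P2→S gives 9>2; P3→X gives 8>3]
(A,R,Z): not NE [P1→C gives 8>6; P2→Q gives 8>6; P3→X gives 8>4]
(A,S,X): not NE [P3→Y gives 9>0]
(A,S,Y): not NE [P1→B gives 8>5]
(A,S,Z): not NE [P2→Q gives 8>3; P3→Y gives 9>5]
(B,P,X): not NE [P1→A gives 9>8; P2→R gives 9>2; P3→Z gives 7>3]
(B,P,Y): not NE [P1→C gives 7>5; P2→Q gives 4>2; P3→Z gives 7>6]
(B,P,Z): not NE [P1→C gives 5>1; P2→R gives 9>1]
(B,Q,X): not NE [P2→R gives 9>3; P3→Y gives 6>2]
(B,Q,Y): not NE [P1→C gives 8>3]
(B,Q,Z): not NE [P1→C gives 6>5; P2→R gives 9>0; P3→Y gives 6>1]
(B,R,X): NE
(B,R,Y): not NE [P1→A gives 5>4; P2→Q gives 4>0; P3→X gives 9>7]
(B,R,Z): not NE [P3→X gives 9>8]
(B,S,X): not NE [P1→A gives 5>4; P2→R gives 9>5; P3→Y gives 9>6]
(B,S,Y): not NE [P2→Q gives 4>1]
(B,S,Z): not NE [P1→C gives 8>5; P2→R gives 9>5; P3→Y gives 9>0]
(C,P,X): not NE [P1→A gives 9>8]
(C,P,Y): not NE [P2→S gives 9>0; P3→X gives 8>1]
(C,P,Z): not NE [P2→S gives 9>4; P3→X gives 8>1]
(C,Q,X): not NE [P1→B gives 5>0; P2→P gives 6>1; P3→Y gives 7>6]
(C,Q,Y): not NE [P2→S gives 9>4]
(C,Q,Z): not NE [P2→S gives 9>7; P3→Y gives 7>6]
(C,R,X): not NE [P1→B gives 9>7; P2→P gives 6>5; P3→Z gives 5>4]
(C,R,Y): not NE [P1→A gives 5>2; P2→S gives 9>5]
(C,R,Z): not NE [P2→S gives 9>4]
(C,S,X): not NE [P1→A gives 5>2; P2→P gives 6>5; P3→Y gives 9>6]
(C,S,Y): not NE [P1→B gives 8>7]
(C,S,Z): not NE [P3→Y gives 9>2]

NE set: (B,R,X)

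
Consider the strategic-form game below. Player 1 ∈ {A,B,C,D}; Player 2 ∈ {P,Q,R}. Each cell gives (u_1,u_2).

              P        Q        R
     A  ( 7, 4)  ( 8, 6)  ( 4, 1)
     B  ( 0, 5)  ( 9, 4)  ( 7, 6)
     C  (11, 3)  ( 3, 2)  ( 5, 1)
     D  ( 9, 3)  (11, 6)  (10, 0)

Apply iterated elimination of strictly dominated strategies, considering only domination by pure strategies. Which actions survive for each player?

IESDS → P1:{C,D} P2:{P,Q}

P1 drop A (D beats it: P:9>7 Q:11>8 R:10>4)
P1 drop B (D beats it: P:9>0 Q:11>9 R:10>7)
P2 drop R (P beats it: C:3>1 D:3>0)
P1→{C,D} P2→{P,Q}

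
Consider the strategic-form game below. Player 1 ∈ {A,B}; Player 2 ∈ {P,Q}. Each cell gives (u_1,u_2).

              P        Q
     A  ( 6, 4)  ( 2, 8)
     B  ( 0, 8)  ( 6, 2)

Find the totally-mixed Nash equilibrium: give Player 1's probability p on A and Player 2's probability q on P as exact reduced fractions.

P1 mixes 3/5 on A; P2 mixes 2/5 on P

P1 indiff ⇒ q·6+(1-q)·2 = q·0+(1-q)·6 ⇒ q(6) = (1-q)(4) ⇒ q = 2/5
P2 indiff ⇒ p·4+(1-p)·8 = p·8+(1-p)·2 ⇒ p(-4) = (1-p)(-6) ⇒ p = 3/5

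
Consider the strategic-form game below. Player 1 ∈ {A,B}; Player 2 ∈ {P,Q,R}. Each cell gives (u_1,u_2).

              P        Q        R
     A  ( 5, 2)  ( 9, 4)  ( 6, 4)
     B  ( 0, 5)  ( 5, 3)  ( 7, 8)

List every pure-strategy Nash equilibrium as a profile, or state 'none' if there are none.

(A,P): not NE [P2→R gives 4>2]
(A,Q): NE
(A,R): not NE [P1→B gives 7>6]
(B,P): not NE [P1→A gives 5>0; P2→R gives 8>5]
(B,Q): not NE [P1→A gives 9>5; P2→R gives 8>3]
(B,R): NE

PSNE = {(A,Q), (B,R)}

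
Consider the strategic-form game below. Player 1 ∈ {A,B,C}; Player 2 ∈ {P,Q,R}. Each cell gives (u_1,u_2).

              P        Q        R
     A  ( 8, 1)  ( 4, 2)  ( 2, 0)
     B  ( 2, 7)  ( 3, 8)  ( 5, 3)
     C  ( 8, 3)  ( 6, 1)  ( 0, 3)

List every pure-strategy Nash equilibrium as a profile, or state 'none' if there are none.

Nash profiles: (C,P)

(A,P): not NE [P2→Q gives 2>1]
(A,Q): not NE [P1→C gives 6>4]
(A,R): not NE [P1→B gives 5>2; P2→Q gives 2>0]
(B,P): not NE [P1→C gives 8>2; P2→Q gives 8>7]
(B,Q): not NE [P1→C gives 6>3]
(B,R): not NE [P2→Q gives 8>3]
(C,P): NE
(C,Q): not NE [P2→R gives 3>1]
(C,R): not NE [P1→B gives 5>0]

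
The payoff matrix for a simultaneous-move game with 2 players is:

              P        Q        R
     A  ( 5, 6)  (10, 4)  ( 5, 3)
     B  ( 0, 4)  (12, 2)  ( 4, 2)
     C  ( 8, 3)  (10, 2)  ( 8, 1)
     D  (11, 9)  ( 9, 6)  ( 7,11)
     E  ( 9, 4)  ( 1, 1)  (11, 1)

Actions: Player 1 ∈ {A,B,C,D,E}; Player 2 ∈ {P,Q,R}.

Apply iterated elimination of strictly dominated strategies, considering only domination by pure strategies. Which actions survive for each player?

P2 drop Q (P beats it: A:6>4 B:4>2 C:3>2 D:9>6 E:4>1)
P1 drop A (C beats it: P:8>5 R:8>5)
P1 drop B (C beats it: P:8>0 R:8>4)
P1 drop C (E beats it: P:9>8 R:11>8)
P1→{D,E} P2→{P,R}

Remaining: P1:{D,E} P2:{P,R}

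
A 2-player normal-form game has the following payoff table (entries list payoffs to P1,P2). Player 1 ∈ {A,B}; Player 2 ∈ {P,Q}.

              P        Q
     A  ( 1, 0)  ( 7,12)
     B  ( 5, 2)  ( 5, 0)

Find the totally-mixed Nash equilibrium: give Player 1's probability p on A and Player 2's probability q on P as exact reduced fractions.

P1 mixes 1/7 on A; P2 mixes 1/3 on P

P1 indiff ⇒ q·1+(1-q)·7 = q·5+(1-q)·5 ⇒ q(-4) = (1-q)(-2) ⇒ q = 1/3
P2 indiff ⇒ p·0+(1-p)·2 = p·12+(1-p)·0 ⇒ p(-12) = (1-p)(-2) ⇒ p = 1/7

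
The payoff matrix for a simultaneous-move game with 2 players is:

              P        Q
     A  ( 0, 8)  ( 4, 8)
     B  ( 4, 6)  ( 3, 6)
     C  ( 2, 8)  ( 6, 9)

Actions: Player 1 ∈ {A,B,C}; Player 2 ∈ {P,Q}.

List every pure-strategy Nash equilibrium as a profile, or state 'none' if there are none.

(A,P): not NE [P1→B gives 4>0]
(A,Q): not NE [P1→C gives 6>4]
(B,P): NE
(B,Q): not NE [P1→C gives 6>3]
(C,P): not NE [P1→B gives 4>2; P2→Q gives 9>8]
(C,Q): NE

PSNE = {(B,P), (C,Q)}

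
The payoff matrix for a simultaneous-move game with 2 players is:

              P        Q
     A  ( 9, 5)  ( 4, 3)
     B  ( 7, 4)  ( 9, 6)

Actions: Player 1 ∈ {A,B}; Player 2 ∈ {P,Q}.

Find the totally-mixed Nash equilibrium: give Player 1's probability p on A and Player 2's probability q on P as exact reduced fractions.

P1 mixes 1/2 on A; P2 mixes 5/7 on P

P1 indiff ⇒ q·9+(1-q)·4 = q·7+(1-q)·9 ⇒ q(2) = (1-q)(5) ⇒ q = 5/7
P2 indiff ⇒ p·5+(1-p)·4 = p·3+(1-p)·6 ⇒ p(2) = (1-p)(2) ⇒ p = 1/2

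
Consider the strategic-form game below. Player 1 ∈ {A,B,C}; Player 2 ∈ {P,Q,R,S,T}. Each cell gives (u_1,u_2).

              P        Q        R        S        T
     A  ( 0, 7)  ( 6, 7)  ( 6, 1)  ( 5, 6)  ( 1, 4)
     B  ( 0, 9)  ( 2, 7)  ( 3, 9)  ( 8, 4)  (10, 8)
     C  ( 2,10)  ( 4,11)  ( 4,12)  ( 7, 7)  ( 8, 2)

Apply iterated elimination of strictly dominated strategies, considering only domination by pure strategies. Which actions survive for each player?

P2 drop S (P beats it: A:7>6 B:9>4 C:10>7)
P2 drop T (P beats it: A:7>4 B:9>8 C:10>2)
P1 drop B (C beats it: P:2>0 Q:4>2 R:4>3)
P1→{A,C} P2→{P,Q,R}

IESDS → P1:{A,C} P2:{P,Q,R}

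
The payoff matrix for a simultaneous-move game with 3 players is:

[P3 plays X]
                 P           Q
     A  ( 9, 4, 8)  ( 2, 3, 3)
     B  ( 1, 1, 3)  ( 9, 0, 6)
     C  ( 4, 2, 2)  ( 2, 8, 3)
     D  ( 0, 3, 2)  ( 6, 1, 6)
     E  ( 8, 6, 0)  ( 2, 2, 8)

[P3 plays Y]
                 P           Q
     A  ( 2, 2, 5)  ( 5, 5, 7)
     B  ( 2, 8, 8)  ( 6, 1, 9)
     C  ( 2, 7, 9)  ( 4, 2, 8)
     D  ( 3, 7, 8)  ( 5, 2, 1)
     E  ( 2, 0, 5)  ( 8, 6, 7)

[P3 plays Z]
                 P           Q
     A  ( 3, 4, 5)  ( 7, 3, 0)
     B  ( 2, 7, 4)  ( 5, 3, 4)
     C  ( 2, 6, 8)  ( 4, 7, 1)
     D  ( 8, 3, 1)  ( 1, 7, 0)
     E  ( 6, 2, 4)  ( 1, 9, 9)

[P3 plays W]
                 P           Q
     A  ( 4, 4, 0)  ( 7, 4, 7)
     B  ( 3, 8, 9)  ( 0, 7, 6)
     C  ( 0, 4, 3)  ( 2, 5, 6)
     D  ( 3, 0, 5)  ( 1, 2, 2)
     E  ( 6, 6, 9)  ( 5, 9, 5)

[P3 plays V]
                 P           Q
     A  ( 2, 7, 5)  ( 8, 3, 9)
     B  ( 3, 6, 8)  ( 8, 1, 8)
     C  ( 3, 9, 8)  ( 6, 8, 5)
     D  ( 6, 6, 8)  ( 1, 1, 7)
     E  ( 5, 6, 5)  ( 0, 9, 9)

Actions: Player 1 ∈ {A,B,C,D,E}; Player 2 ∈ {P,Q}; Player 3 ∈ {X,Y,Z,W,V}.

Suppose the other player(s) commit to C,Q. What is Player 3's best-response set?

u_3(X vs C,Q) = 3
u_3(Y vs C,Q) = 8
u_3(Z vs C,Q) = 1
u_3(W vs C,Q) = 6
u_3(V vs C,Q) = 5
max payoff 8 at {Y}

BR_3 = {Y}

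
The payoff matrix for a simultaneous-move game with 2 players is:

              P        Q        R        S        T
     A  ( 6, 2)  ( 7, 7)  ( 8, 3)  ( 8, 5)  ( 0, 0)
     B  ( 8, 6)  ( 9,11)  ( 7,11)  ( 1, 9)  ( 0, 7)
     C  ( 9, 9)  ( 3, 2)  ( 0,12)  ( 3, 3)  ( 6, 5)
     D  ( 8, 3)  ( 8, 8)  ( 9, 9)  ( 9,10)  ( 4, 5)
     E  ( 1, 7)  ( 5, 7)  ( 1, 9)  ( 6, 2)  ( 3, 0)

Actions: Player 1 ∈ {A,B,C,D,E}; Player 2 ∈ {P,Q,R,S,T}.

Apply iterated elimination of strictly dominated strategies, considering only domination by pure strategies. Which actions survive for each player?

IESDS → P1:{B,D} P2:{Q,R,S}

P1 drop A (D beats it: P:8>6 Q:8>7 R:9>8 S:9>8 T:4>0)
P1 drop E (D beats it: P:8>1 Q:8>5 R:9>1 S:9>6 T:4>3)
P2 drop P (R beats it: B:11>6 C:12>9 D:9>3)
P2 drop T (R beats it: B:11>7 C:12>5 D:9>5)
P1 drop C (D beats it: Q:8>3 R:9>0 S:9>3)
P1→{B,D} P2→{Q,R,S}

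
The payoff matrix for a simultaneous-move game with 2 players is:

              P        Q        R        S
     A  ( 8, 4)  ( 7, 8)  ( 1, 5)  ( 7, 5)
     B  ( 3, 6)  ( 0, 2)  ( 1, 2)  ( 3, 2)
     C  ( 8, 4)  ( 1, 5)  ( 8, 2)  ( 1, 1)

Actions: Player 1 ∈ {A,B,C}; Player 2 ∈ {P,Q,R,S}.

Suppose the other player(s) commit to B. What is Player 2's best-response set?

u_2(P vs B) = 6
u_2(Q vs B) = 2
u_2(R vs B) = 2
u_2(S vs B) = 2
max payoff 6 at {P}

P2 best: {P}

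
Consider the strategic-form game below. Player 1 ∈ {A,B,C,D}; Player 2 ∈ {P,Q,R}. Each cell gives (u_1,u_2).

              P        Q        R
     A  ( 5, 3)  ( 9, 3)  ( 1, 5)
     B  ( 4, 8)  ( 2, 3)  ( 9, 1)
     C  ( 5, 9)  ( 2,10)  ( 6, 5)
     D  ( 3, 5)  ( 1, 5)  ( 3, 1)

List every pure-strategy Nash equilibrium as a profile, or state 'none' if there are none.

(A,P): not NE [P2→R gives 5>3]
(A,Q): not NE [P2→R gives 5>3]
(A,R): not NE [P1→B gives 9>1]
(B,P): not NE [P1→C gives 5>4]
(B,Q): not NE [P1→A gives 9>2; P2→P gives 8>3]
(B,R): not NE [P2→P gives 8>1]
(C,P): not NE [P2→Q gives 10>9]
(C,Q): not NE [P1→A gives 9>2]
(C,R): not NE [P1→B gives 9>6; P2→Q gives 10>5]
(D,P): not NE [P1→C gives 5>3]
(D,Q): not NE [P1→A gives 9>1]
(D,R): not NE [P1→B gives 9>3; P2→Q gives 5>1]

PSNE: ∅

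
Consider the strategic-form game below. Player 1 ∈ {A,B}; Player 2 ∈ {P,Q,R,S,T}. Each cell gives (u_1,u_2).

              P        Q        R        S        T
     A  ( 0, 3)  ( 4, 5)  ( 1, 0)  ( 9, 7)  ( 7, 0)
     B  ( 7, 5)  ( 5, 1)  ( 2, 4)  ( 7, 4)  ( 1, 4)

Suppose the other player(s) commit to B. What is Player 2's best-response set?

u_2(P vs B) = 5
u_2(Q vs B) = 1
u_2(R vs B) = 4
u_2(S vs B) = 4
u_2(T vs B) = 4
max payoff 5 at {P}

P2 best: {P}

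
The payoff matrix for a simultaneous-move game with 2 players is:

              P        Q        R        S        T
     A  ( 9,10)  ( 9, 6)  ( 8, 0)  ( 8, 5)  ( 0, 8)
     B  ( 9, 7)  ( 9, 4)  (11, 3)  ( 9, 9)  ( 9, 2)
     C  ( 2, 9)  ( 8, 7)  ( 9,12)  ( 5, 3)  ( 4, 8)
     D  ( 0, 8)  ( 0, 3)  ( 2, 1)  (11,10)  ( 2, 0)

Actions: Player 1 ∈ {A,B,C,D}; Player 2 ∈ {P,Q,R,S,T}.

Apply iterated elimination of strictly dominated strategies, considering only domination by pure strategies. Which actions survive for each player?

P1 drop C (B beats it: P:9>2 Q:9>8 R:11>9 S:9>5 T:9>4)
P2 drop Q (P beats it: A:10>6 B:7>4 D:8>3)
P2 drop R (P beats it: A:10>0 B:7>3 D:8>1)
P2 drop T (P beats it: A:10>8 B:7>2 D:8>0)
P1→{A,B,D} P2→{P,S}

IESDS → P1:{A,B,D} P2:{P,S}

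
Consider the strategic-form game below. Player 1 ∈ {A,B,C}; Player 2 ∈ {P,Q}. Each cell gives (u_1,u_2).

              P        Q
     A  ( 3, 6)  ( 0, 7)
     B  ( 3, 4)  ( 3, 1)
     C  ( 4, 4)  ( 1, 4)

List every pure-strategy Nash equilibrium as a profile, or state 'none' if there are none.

(A,P): not NE [P1→C gives 4>3; P2→Q gives 7>6]
(A,Q): not NE [P1→B gives 3>0]
(B,P): not NE [P1→C gives 4>3]
(B,Q): not NE [P2→P gives 4>1]
(C,P): NE
(C,Q): not NE [P1→B gives 3>1]

PSNE = {(C,P)}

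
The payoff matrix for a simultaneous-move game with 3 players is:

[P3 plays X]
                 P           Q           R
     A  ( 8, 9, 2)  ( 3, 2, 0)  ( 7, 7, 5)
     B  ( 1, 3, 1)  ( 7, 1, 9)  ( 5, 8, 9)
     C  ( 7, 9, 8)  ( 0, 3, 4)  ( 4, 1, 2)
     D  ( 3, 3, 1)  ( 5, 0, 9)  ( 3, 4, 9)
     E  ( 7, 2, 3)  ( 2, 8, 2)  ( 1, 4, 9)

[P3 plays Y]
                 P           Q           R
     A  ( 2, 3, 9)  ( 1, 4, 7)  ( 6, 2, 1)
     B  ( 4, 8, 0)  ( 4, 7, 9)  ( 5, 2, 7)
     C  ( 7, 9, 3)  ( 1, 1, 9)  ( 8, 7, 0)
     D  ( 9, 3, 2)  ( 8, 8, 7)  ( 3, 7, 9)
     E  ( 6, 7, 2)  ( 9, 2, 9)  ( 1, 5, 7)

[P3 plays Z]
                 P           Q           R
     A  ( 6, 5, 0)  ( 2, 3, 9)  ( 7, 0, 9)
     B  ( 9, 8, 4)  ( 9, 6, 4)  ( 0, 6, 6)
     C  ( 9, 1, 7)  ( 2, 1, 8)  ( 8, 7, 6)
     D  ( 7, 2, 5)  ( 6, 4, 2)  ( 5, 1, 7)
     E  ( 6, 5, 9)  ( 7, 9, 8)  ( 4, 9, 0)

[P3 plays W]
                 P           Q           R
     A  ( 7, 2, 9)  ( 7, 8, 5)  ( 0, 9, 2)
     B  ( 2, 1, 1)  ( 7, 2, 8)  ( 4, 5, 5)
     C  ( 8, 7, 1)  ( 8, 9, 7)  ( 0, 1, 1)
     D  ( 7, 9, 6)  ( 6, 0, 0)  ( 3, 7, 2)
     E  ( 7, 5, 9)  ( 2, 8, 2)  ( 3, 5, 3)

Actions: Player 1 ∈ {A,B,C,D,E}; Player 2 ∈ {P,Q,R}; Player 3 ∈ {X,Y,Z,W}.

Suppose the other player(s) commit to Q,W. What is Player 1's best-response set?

P1 best: {C}

u_1(A vs Q,W) = 7
u_1(B vs Q,W) = 7
u_1(C vs Q,W) = 8
u_1(D vs Q,W) = 6
u_1(E vs Q,W) = 2
max payoff 8 at {C}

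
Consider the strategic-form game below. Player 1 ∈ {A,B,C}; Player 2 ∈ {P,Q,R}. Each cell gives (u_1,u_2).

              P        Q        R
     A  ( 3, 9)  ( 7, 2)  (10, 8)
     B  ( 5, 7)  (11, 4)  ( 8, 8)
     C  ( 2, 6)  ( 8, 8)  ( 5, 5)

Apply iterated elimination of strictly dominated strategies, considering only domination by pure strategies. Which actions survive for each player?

P1 drop C (B beats it: P:5>2 Q:11>8 R:8>5)
P2 drop Q (P beats it: A:9>2 B:7>4)
P1→{A,B} P2→{P,R}

Survivors P1:{A,B} P2:{P,R}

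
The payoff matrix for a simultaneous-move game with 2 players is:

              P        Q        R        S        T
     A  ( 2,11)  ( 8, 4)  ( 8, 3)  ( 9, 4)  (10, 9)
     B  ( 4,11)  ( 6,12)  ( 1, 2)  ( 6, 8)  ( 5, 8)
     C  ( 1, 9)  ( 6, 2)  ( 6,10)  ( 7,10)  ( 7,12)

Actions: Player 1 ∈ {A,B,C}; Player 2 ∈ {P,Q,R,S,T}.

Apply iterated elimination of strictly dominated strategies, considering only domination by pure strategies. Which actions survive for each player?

P1 drop C (A beats it: P:2>1 Q:8>6 R:8>6 S:9>7 T:10>7)
P2 drop R (P beats it: A:11>3 B:11>2)
P2 drop S (P beats it: A:11>4 B:11>8)
P2 drop T (P beats it: A:11>9 B:11>8)
P1→{A,B} P2→{P,Q}

Survivors P1:{A,B} P2:{P,Q}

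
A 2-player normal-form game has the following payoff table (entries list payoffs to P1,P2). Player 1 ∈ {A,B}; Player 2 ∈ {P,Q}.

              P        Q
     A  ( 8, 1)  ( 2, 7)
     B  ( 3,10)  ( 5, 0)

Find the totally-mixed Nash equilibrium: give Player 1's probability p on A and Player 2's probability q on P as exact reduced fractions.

P1 indiff ⇒ q·8+(1-q)·2 = q·3+(1-q)·5 ⇒ q(5) = (1-q)(3) ⇒ q = 3/8
P2 indiff ⇒ p·1+(1-p)·10 = p·7+(1-p)·0 ⇒ p(-6) = (1-p)(-10) ⇒ p = 5/8

(p,q) = (5/8, 3/8)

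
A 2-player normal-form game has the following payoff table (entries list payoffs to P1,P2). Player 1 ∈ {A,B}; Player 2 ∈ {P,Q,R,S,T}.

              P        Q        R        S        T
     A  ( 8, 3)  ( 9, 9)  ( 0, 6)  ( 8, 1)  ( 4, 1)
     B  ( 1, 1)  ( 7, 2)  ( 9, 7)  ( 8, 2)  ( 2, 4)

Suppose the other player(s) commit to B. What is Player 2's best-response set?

u_2(P vs B) = 1
u_2(Q vs B) = 2
u_2(R vs B) = 7
u_2(S vs B) = 2
u_2(T vs B) = 4
max payoff 7 at {R}

BR_2 = {R}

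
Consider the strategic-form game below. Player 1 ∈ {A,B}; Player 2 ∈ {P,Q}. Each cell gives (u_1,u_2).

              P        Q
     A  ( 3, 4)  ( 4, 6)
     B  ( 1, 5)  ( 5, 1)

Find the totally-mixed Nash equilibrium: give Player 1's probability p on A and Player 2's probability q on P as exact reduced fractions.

P1 mixes 2/3 on A; P2 mixes 1/3 on P

P1 indiff ⇒ q·3+(1-q)·4 = q·1+(1-q)·5 ⇒ q(2) = (1-q)(1) ⇒ q = 1/3
P2 indiff ⇒ p·4+(1-p)·5 = p·6+(1-p)·1 ⇒ p(-2) = (1-p)(-4) ⇒ p = 2/3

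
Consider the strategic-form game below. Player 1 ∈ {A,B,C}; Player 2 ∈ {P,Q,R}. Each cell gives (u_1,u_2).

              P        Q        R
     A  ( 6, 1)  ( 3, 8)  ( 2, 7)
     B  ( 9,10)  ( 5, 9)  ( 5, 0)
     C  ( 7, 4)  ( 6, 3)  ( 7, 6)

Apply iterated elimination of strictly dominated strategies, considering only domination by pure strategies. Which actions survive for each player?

Survivors P1:{B,C} P2:{P,R}

P1 drop A (B beats it: P:9>6 Q:5>3 R:5>2)
P2 drop Q (P beats it: B:10>9 C:4>3)
P1→{B,C} P2→{P,R}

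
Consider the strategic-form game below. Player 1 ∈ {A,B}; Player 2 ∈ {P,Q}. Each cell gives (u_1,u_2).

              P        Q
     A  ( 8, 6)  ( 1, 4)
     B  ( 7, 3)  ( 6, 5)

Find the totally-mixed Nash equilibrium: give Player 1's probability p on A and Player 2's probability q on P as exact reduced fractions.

p=1/2, q=5/6

P1 indiff ⇒ q·8+(1-q)·1 = q·7+(1-q)·6 ⇒ q(1) = (1-q)(5) ⇒ q = 5/6
P2 indiff ⇒ p·6+(1-p)·3 = p·4+(1-p)·5 ⇒ p(2) = (1-p)(2) ⇒ p = 1/2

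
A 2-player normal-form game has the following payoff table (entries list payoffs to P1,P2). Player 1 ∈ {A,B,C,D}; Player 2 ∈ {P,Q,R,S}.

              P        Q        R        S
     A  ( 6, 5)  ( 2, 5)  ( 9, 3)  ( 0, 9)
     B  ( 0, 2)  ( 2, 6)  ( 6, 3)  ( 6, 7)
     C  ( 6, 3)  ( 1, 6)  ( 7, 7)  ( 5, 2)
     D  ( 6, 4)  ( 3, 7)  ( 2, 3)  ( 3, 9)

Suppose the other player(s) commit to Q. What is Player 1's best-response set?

BR_1 = {D}

u_1(A vs Q) = 2
u_1(B vs Q) = 2
u_1(C vs Q) = 1
u_1(D vs Q) = 3
max payoff 3 at {D}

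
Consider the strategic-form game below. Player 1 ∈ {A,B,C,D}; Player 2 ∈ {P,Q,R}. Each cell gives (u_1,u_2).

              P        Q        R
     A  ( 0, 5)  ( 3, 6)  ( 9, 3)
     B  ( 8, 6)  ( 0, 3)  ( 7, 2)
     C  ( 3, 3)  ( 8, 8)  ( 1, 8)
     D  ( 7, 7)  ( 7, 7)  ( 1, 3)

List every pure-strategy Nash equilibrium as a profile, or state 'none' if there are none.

PSNE = {(B,P), (C,Q)}

(A,P): not NE [P1→B gives 8>0; P2→Q gives 6>5]
(A,Q): not NE [P1→C gives 8>3]
(A,R): not NE [P2→Q gives 6>3]
(B,P): NE
(B,Q): not NE [P1→C gives 8>0; P2→P gives 6>3]
(B,R): not NE [P1→A gives 9>7; P2→P gives 6>2]
(C,P): not NE [P1→B gives 8>3; P2→R gives 8>3]
(C,Q): NE
(C,R): not NE [P1→A gives 9>1]
(D,P): not NE [P1→B gives 8>7]
(D,Q): not NE [P1→C gives 8>7]
(D,R): not NE [P1→A gives 9>1; P2→Q gives 7>3]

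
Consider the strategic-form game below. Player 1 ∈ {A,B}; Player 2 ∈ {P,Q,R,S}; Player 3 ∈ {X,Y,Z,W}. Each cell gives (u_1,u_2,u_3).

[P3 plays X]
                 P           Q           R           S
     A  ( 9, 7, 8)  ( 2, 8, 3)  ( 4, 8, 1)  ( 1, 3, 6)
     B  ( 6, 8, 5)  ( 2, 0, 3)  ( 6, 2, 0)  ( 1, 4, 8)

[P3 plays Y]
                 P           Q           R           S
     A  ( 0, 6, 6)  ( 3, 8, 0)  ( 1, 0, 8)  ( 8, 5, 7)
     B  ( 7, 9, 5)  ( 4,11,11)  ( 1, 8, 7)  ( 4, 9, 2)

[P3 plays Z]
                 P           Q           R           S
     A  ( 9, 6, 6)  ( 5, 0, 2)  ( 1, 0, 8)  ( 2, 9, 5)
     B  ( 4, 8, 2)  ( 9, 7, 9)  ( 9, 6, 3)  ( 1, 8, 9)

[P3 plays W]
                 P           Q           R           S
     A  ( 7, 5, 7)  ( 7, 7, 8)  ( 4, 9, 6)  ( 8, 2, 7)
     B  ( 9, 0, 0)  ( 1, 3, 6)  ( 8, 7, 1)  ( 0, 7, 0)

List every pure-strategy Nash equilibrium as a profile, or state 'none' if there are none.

(A,P,X): not NE [P2→R gives 8>7]
(A,P,Y): not NE [P1→B gives 7>0; P2→Q gives 8>6; P3→X gives 8>6]
(A,P,Z): not NE [P2→S gives 9>6; P3→X gives 8>6]
(A,P,W): not NE [P1→B gives 9>7; P2→R gives 9>5; P3→X gives 8>7]
(A,Q,X): not NE [P3→W gives 8>3]
(A,Q,Y): not NE [P1→B gives 4>3; P3→W gives 8>0]
(A,Q,Z): not NE [P1→B gives 9>5; P2→S gives 9>0; P3→W gives 8>2]
(A,Q,W): not NE [P2→R gives 9>7]
(A,R,X): not NE [P1→B gives 6>4; P3→Z gives 8>1]
(A,R,Y): not NE [P2→Q gives 8>0]
(A,R,Z): not NE [P1→B gives 9>1; P2→S gives 9>0]
(A,R,W): not NE [P1→B gives 8>4; P3→Z gives 8>6]
(A,S,X): not NE [P2→R gives 8>3; P3→W gives 7>6]
(A,S,Y): not NE [P2→Q gives 8>5]
(A,S,Z): not NE [P3→W gives 7>5]
(A,S,W): not NE [P2→R gives 9>2]
(B,P,X): not NE [P1→A gives 9>6]
(B,P,Y): not NE [P2→Q gives 11>9]
(B,P,Z): not NE [P1→A gives 9>4; P3→Y gives 5>2]
(B,P,W): not NE [P2→S gives 7>0; P3→Y gives 5>0]
(B,Q,X): not NE [P2→P gives 8>0; P3→Y gives 11>3]
(B,Q,Y): NE
(B,Q,Z): not NE [P2→S gives 8>7; P3→Y gives 11>9]
(B,Q,W): not NE [P1→A gives 7>1; P2→S gives 7>3; P3→Y gives 11>6]
(B,R,X): not NE [P2→P gives 8>2; P3→Y gives 7>0]
(B,R,Y): not NE [P2→Q gives 11>8]
(B,R,Z): not NE [P2→S gives 8>6; P3→Y gives 7>3]
(B,R,W): not NE [P3→Y gives 7>1]
(B,S,X): not NE [P2→P gives 8>4; P3→Z gives 9>8]
(B,S,Y): not NE [P1→A gives 8>4; P2→Q gives 11>9; P3→Z gives 9>2]
(B,S,Z): not NE [P1→A gives 2>1]
(B,S,W): not NE [P1→A gives 8>0; P3→Z gives 9>0]

PSNE = {(B,Q,Y)}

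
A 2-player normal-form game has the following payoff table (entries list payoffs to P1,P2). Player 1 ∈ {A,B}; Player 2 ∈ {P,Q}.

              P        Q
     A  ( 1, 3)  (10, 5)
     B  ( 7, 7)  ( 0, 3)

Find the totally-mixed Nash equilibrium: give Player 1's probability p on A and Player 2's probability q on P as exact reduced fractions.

P1 indiff ⇒ q·1+(1-q)·10 = q·7+(1-q)·0 ⇒ q(-6) = (1-q)(-10) ⇒ q = 5/8
P2 indiff ⇒ p·3+(1-p)·7 = p·5+(1-p)·3 ⇒ p(-2) = (1-p)(-4) ⇒ p = 2/3

(p,q) = (2/3, 5/8)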